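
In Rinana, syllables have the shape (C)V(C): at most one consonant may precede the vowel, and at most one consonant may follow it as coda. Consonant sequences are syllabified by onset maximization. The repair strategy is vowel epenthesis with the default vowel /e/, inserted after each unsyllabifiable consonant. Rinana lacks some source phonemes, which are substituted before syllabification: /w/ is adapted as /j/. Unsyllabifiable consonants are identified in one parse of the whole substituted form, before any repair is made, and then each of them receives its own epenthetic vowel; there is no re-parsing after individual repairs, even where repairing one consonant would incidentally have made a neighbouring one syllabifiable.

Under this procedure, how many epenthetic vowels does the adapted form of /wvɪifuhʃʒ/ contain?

3

After substitution the input is /jvɪifuhʃʒ/.
The unsyllabifiable consonants are /j/, /ʃ/, /ʒ/; each receives one epenthetic vowel.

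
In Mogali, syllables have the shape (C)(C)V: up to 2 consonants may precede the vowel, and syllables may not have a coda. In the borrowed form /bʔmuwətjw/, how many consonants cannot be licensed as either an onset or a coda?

The consonants /b/, /t/, /j/, /w/ cannot be parsed into a legal (C)(C)V syllable (no codas are permitted; onsets may contain at most 2 consonants).

4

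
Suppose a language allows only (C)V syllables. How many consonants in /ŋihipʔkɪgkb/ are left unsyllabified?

5

Under (C)V, the unsyllabifiable consonants are /p/, /ʔ/, /g/, /k/, /b/ (no codas are permitted; onsets are limited to one consonant).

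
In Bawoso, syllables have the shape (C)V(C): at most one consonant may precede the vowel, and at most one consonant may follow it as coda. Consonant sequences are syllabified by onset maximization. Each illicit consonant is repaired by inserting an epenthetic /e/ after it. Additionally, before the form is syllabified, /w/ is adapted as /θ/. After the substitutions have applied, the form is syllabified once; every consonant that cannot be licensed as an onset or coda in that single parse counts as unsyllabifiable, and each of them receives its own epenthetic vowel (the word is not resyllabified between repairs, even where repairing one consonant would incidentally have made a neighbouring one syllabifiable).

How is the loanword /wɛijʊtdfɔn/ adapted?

Substitution: /w/ → /θ/, giving /θɛijʊtdfɔn/.
The consonants /d/ cannot be parsed into a legal (C)V(C) syllable (at most one coda consonant is licensed; onsets are limited to one consonant).
Each unlicensed consonant becomes the onset of a new syllable: /d/ → /de/.

θɛijʊtdefɔn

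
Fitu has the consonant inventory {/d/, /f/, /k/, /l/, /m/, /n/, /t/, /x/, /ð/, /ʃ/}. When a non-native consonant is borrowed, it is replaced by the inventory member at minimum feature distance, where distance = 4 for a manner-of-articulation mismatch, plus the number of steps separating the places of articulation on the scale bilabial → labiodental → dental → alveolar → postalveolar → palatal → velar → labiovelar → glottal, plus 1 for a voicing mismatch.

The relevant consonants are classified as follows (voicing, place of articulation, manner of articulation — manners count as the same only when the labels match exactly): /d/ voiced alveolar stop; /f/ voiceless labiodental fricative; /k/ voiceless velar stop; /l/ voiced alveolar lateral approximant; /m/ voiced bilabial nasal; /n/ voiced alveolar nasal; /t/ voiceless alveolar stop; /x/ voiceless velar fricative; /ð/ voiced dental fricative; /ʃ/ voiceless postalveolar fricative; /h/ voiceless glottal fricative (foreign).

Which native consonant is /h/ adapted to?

x

/x/ is closest: same manner (fricative), place distance 2 (glottal→velar), same voicing; total 2. Next closest is /ʃ/ at distance 4.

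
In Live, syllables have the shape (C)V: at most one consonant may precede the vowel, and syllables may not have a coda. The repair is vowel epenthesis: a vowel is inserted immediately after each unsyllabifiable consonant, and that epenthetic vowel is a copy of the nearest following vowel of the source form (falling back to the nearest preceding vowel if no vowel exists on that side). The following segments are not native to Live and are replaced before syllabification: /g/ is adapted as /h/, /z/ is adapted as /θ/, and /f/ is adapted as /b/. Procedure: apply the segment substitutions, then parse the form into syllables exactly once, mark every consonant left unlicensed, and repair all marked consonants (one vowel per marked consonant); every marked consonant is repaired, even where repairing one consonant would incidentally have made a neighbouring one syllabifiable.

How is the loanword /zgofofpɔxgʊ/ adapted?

Substitution: /z/ → /θ/, /g/ → /h/, /f/ → /b/, giving /θhobobpɔxhʊ/.
Syllabifying with onset maximization leaves /θ/, /b/, /x/ stranded (no codas are permitted; onsets are limited to one consonant).
Inserting the epenthetic vowel yields /θ/ → /θo/, /b/ → /bɔ/, /x/ → /xʊ/.

θohobobɔpɔxʊhʊ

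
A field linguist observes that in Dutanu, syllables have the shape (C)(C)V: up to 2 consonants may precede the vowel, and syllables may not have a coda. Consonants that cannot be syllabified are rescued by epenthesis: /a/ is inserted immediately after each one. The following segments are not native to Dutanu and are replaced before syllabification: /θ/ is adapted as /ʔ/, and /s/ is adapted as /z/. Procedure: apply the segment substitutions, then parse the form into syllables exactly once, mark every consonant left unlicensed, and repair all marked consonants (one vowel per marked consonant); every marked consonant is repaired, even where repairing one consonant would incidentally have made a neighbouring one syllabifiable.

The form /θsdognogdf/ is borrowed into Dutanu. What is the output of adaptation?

ʔazdognogadafa

Substitution: /θ/ → /ʔ/, /s/ → /z/, giving /ʔzdognogdf/.
Under (C)(C)V, the unsyllabifiable consonants are /ʔ/, /g/, /d/, /f/ (no codas are permitted; onsets may contain at most 2 consonants).
Inserting the epenthetic vowel yields /ʔ/ → /ʔa/, /g/ → /ga/, /d/ → /da/, /f/ → /fa/.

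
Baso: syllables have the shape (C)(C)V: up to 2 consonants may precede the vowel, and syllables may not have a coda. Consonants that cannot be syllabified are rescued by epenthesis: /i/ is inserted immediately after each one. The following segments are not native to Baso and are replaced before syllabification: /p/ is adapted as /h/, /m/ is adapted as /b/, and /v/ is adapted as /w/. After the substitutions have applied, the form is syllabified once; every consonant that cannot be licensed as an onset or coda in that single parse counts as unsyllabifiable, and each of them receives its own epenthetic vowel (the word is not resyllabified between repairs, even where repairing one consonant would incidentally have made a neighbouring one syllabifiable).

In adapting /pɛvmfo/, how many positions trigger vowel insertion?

1

After substitution the input is /hɛwbfo/.
The unsyllabifiable consonants are /w/; each receives one epenthetic vowel.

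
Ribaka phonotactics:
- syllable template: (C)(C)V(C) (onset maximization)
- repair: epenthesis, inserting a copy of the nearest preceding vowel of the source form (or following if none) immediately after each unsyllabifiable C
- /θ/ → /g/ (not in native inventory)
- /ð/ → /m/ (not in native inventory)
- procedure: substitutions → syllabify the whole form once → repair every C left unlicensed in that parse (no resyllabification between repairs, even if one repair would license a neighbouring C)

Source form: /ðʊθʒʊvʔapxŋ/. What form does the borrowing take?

Substitution: /ð/ → /m/, /θ/ → /g/, giving /mʊgʒʊvʔapxŋ/.
The consonants /x/, /ŋ/ cannot be parsed into a legal (C)(C)V(C) syllable (at most one coda consonant is licensed; onsets may contain at most 2 consonants).
Each unlicensed consonant becomes the onset of a new syllable: /x/ → /xa/, /ŋ/ → /ŋa/.

mʊgʒʊvʔapxaŋa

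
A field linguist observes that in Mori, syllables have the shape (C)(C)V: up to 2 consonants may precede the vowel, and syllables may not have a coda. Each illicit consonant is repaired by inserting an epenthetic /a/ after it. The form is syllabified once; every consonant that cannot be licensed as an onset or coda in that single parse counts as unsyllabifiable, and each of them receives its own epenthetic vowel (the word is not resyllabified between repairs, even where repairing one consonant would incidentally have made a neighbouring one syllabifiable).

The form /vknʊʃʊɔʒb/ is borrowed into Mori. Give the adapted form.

Under (C)(C)V, the unsyllabifiable consonants are /v/, /ʒ/, /b/ (no codas are permitted; onsets may contain at most 2 consonants).
Each unlicensed consonant becomes the onset of a new syllable: /v/ → /va/, /ʒ/ → /ʒa/, /b/ → /ba/.

vaknʊʃʊɔʒaba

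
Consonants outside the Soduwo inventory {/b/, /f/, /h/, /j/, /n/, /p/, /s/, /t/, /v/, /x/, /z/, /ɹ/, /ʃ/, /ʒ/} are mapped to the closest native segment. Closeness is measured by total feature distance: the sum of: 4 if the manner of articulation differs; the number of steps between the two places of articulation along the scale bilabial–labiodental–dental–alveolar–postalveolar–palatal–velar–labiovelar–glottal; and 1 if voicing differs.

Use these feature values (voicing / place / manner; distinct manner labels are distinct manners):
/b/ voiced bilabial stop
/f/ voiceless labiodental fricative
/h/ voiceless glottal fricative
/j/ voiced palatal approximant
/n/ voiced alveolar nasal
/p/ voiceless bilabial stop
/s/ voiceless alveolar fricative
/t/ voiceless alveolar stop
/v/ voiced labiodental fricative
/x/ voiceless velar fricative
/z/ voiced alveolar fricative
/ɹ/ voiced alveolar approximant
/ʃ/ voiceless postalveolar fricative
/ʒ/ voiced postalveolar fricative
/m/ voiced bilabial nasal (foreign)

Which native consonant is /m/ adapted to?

n

/n/ is closest: same manner (nasal), place distance 3 (bilabial→alveolar), same voicing; total 3. Next closest is /b/ at distance 4.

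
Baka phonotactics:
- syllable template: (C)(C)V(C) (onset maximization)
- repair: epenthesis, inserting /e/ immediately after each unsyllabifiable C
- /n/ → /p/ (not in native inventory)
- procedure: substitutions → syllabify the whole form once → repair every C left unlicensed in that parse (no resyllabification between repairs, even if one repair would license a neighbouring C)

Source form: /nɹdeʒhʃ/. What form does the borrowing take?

peɹdeʒheʃe

Substitution: /n/ → /p/, giving /pɹdeʒhʃ/.
Under (C)(C)V(C), the unsyllabifiable consonants are /p/, /h/, /ʃ/ (at most one coda consonant is licensed; onsets may contain at most 2 consonants).
Inserting the epenthetic vowel yields /p/ → /pe/, /h/ → /he/, /ʃ/ → /ʃe/.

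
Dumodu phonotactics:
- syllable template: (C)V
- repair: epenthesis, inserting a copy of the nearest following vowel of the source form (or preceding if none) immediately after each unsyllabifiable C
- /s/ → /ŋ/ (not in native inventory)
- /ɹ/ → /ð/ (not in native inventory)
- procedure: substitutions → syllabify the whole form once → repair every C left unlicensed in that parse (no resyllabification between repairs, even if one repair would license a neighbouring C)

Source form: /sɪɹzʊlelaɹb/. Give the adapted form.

ŋɪðʊzʊlelaðaba

Substitution: /s/ → /ŋ/, /ɹ/ → /ð/, giving /ŋɪðzʊlelaðb/.
The consonants /ð/, /ð/, /b/ cannot be parsed into a legal (C)V syllable (no codas are permitted; onsets are limited to one consonant).
Each unlicensed consonant becomes the onset of a new syllable: /ð/ → /ðʊ/, /ð/ → /ða/, /b/ → /ba/.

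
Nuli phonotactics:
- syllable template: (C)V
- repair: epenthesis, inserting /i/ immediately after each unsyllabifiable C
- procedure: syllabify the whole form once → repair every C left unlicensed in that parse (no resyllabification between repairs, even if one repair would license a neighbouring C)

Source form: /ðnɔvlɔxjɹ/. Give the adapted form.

Syllabifying with onset maximization leaves /ð/, /v/, /x/, /j/, /ɹ/ stranded (no codas are permitted; onsets are limited to one consonant).
Each unlicensed consonant becomes the onset of a new syllable: /ð/ → /ði/, /v/ → /vi/, /x/ → /xi/, /j/ → /ji/, /ɹ/ → /ɹi/.

ðinɔvilɔxijiɹi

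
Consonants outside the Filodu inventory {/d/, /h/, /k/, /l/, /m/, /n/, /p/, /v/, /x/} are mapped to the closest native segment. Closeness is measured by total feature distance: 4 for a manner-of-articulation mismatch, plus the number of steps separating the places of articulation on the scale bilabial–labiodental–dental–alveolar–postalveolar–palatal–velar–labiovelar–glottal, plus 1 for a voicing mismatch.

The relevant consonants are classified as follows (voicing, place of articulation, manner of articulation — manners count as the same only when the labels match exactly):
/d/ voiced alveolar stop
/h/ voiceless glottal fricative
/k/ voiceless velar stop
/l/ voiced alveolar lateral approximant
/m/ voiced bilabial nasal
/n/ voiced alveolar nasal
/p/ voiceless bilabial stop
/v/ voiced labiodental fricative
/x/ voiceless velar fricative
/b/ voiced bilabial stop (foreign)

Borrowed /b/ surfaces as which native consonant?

p

/p/ is closest: same manner (stop), place distance 0 (bilabial→bilabial), voicing differs (+1); total 1. Next closest is /d/ at distance 3.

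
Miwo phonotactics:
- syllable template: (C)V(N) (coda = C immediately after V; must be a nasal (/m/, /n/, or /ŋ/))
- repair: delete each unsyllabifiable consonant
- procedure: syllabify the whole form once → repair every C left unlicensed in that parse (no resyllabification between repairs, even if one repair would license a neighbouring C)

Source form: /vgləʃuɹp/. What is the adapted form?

ləʃu

Under (C)V(N), the unsyllabifiable consonants are /v/, /g/, /ɹ/, /p/ (only a nasal (/m/, /n/, or /ŋ/) is licensed in coda position; onsets are limited to one consonant).
Deletion applies to /v/, /g/, /ɹ/, /p/.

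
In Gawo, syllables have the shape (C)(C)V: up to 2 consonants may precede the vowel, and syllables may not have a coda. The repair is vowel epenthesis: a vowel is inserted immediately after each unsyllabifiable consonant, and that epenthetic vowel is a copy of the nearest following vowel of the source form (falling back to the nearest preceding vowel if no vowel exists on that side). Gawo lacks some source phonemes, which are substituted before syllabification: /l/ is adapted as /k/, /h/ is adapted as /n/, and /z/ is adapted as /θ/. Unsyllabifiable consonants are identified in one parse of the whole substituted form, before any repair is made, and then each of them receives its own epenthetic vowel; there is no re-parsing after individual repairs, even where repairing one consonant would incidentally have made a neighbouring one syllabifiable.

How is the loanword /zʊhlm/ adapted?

Substitution: /z/ → /θ/, /h/ → /n/, /l/ → /k/, giving /θʊnkm/.
Under (C)(C)V, the unsyllabifiable consonants are /n/, /k/, /m/ (no codas are permitted; onsets may contain at most 2 consonants).
Inserting the epenthetic vowel yields /n/ → /nʊ/, /k/ → /kʊ/, /m/ → /mʊ/.

θʊnʊkʊmʊ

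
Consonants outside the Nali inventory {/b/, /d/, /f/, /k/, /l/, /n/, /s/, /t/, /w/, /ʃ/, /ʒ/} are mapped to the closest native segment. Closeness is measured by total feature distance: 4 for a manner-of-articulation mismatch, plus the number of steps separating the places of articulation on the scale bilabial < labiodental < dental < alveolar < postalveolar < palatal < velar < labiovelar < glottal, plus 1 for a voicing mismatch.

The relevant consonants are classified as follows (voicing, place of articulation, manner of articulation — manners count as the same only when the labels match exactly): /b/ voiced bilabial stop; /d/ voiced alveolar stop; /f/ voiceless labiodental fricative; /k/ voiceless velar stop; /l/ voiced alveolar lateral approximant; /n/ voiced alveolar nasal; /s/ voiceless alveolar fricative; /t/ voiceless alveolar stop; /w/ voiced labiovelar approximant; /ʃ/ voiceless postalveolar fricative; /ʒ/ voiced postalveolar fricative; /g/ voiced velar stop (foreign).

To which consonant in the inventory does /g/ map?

k

/k/ is closest: same manner (stop), place distance 0 (velar→velar), voicing differs (+1); total 1. Next closest is /d/ at distance 3.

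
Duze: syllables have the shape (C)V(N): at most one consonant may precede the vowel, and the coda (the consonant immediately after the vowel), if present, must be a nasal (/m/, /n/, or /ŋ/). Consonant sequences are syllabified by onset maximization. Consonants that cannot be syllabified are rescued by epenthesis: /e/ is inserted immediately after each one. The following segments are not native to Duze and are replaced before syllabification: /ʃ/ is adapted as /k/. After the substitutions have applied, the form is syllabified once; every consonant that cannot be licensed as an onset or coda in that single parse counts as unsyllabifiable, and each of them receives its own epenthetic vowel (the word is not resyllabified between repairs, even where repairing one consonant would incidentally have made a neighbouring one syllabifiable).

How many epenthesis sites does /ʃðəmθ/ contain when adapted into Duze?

After substitution the input is /kðəmθ/.
The unsyllabifiable consonants are /k/, /θ/; each receives one epenthetic vowel.

2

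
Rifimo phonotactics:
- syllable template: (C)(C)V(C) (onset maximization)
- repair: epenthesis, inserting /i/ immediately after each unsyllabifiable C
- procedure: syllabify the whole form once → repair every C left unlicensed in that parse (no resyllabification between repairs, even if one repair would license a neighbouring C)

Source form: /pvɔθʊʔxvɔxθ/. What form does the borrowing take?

pvɔθʊʔxvɔxθi

The consonants /θ/ cannot be parsed into a legal (C)(C)V(C) syllable (at most one coda consonant is licensed; onsets may contain at most 2 consonants).
Each unlicensed consonant becomes the onset of a new syllable: /θ/ → /θi/.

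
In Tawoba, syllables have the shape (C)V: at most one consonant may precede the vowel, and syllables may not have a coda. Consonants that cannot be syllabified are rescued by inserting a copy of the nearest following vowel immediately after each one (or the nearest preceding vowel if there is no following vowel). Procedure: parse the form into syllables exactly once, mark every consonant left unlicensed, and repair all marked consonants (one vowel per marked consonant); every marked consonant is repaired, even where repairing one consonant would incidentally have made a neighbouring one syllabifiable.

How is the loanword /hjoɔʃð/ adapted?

hojoɔʃɔðɔ

Under (C)V, the unsyllabifiable consonants are /h/, /ʃ/, /ð/ (no codas are permitted; onsets are limited to one consonant).
Each unlicensed consonant becomes the onset of a new syllable: /h/ → /ho/, /ʃ/ → /ʃɔ/, /ð/ → /ðɔ/.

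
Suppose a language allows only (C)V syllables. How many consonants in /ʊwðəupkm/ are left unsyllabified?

4

The consonants /w/, /p/, /k/, /m/ cannot be parsed into a legal (C)V syllable (no codas are permitted; onsets are limited to one consonant).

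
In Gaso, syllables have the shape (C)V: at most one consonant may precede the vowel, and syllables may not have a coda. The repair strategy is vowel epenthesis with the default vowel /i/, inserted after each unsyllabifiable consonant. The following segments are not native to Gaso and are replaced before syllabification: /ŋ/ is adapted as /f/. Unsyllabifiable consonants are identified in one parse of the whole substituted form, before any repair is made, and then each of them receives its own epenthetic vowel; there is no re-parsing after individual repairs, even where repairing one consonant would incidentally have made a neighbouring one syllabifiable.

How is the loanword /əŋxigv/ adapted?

Substitution: /ŋ/ → /f/, giving /əfxigv/.
Under (C)V, the unsyllabifiable consonants are /f/, /g/, /v/ (no codas are permitted; onsets are limited to one consonant).
Each unlicensed consonant becomes the onset of a new syllable: /f/ → /fi/, /g/ → /gi/, /v/ → /vi/.

əfixigivi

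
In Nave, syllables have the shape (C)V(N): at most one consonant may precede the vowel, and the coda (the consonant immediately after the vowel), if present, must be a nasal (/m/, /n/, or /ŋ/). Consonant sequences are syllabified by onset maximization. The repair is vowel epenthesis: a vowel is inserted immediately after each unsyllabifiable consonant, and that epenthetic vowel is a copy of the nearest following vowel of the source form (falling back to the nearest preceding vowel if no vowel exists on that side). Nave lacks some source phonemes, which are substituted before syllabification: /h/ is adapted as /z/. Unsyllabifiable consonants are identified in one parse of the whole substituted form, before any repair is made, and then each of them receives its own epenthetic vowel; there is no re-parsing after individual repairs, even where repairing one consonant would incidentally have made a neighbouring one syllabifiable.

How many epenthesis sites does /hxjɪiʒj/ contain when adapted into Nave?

After substitution the input is /zxjɪiʒj/.
The unsyllabifiable consonants are /z/, /x/, /ʒ/, /j/; each receives one epenthetic vowel.

4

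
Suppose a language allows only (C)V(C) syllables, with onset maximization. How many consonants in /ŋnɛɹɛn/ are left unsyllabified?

Under (C)V(C), the unsyllabifiable consonants are /ŋ/ (at most one coda consonant is licensed; onsets are limited to one consonant).

1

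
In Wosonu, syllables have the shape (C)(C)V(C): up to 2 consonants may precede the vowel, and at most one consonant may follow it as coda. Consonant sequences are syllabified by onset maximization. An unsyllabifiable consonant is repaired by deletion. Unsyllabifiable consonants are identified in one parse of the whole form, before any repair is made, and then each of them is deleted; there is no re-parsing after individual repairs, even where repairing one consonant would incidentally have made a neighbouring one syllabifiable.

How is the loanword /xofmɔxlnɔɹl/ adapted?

xofmɔxlnɔɹ

Under (C)(C)V(C), the unsyllabifiable consonants are /l/ (at most one coda consonant is licensed; onsets may contain at most 2 consonants).
Deletion applies to /l/.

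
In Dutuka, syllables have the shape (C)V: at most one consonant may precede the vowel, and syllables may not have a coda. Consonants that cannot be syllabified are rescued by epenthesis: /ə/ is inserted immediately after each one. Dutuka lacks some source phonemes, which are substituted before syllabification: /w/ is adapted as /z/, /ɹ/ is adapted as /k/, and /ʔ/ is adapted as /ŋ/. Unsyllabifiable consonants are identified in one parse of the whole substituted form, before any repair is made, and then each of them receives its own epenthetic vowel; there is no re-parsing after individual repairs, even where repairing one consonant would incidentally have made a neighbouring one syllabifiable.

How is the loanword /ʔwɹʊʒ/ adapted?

Substitution: /ʔ/ → /ŋ/, /w/ → /z/, /ɹ/ → /k/, giving /ŋzkʊʒ/.
The consonants /ŋ/, /z/, /ʒ/ cannot be parsed into a legal (C)V syllable (no codas are permitted; onsets are limited to one consonant).
Epenthesis after each stranded consonant: /ŋ/ → /ŋə/, /z/ → /zə/, /ʒ/ → /ʒə/.

ŋəzəkʊʒə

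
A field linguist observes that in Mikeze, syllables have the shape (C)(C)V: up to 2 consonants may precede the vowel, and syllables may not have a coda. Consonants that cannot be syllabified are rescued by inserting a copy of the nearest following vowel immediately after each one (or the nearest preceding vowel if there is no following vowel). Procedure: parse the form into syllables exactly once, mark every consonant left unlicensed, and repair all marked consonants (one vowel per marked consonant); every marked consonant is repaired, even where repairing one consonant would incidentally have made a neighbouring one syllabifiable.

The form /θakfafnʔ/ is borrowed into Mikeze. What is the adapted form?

θakfafanaʔa

Syllabifying with onset maximization leaves /f/, /n/, /ʔ/ stranded (no codas are permitted; onsets may contain at most 2 consonants).
Inserting the epenthetic vowel yields /f/ → /fa/, /n/ → /na/, /ʔ/ → /ʔa/.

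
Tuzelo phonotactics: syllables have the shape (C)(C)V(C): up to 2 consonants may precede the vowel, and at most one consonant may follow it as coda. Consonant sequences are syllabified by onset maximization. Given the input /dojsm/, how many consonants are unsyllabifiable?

2

The consonants /s/, /m/ cannot be parsed into a legal (C)(C)V(C) syllable (at most one coda consonant is licensed; onsets may contain at most 2 consonants).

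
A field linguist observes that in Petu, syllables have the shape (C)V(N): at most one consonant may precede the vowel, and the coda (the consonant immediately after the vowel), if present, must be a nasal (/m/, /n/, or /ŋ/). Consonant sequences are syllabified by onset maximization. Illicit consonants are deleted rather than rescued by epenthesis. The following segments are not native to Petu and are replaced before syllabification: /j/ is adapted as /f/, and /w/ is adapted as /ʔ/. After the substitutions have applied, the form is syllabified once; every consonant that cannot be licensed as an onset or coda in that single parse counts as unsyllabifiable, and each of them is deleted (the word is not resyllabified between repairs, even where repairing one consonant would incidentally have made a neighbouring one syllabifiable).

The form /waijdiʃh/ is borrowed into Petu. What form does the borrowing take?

ʔaidi

Substitution: /w/ → /ʔ/, /j/ → /f/, giving /ʔaifdiʃh/.
The consonants /f/, /ʃ/, /h/ cannot be parsed into a legal (C)V(N) syllable (only a nasal (/m/, /n/, or /ŋ/) is licensed in coda position; onsets are limited to one consonant).
Deletion applies to /f/, /ʃ/, /h/.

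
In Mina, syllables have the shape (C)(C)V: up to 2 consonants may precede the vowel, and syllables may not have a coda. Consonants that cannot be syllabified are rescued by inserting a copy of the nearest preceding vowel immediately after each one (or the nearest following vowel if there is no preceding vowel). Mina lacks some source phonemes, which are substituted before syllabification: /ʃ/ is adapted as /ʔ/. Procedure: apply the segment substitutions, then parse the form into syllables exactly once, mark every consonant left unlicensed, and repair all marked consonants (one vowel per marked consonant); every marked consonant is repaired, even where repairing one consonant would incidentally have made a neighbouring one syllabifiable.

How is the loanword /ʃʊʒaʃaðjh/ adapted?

ʔʊʒaʔaðajaha

Substitution: /ʃ/ → /ʔ/, giving /ʔʊʒaʔaðjh/.
The consonants /ð/, /j/, /h/ cannot be parsed into a legal (C)(C)V syllable (no codas are permitted; onsets may contain at most 2 consonants).
Each unlicensed consonant becomes the onset of a new syllable: /ð/ → /ða/, /j/ → /ja/, /h/ → /ha/.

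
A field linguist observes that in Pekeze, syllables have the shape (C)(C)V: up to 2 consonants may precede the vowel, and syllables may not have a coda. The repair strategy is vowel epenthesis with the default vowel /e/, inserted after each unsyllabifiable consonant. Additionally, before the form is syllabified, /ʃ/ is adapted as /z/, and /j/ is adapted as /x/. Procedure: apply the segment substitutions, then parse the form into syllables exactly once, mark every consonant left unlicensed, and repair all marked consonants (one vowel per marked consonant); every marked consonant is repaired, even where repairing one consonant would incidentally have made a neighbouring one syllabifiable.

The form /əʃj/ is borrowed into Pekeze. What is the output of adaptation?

əzexe

Substitution: /ʃ/ → /z/, /j/ → /x/, giving /əzx/.
Under (C)(C)V, the unsyllabifiable consonants are /z/, /x/ (no codas are permitted; onsets may contain at most 2 consonants).
Epenthesis after each stranded consonant: /z/ → /ze/, /x/ → /xe/.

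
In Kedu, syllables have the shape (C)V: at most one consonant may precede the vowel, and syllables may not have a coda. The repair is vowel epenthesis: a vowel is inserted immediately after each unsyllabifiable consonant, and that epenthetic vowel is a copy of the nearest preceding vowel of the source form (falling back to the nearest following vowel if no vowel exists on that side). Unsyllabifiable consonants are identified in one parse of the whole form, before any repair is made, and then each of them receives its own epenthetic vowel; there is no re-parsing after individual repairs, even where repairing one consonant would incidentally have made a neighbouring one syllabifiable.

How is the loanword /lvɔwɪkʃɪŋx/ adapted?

lɔvɔwɪkɪʃɪŋɪxɪ

Under (C)V, the unsyllabifiable consonants are /l/, /k/, /ŋ/, /x/ (no codas are permitted; onsets are limited to one consonant).
Each unlicensed consonant becomes the onset of a new syllable: /l/ → /lɔ/, /k/ → /kɪ/, /ŋ/ → /ŋɪ/, /x/ → /xɪ/.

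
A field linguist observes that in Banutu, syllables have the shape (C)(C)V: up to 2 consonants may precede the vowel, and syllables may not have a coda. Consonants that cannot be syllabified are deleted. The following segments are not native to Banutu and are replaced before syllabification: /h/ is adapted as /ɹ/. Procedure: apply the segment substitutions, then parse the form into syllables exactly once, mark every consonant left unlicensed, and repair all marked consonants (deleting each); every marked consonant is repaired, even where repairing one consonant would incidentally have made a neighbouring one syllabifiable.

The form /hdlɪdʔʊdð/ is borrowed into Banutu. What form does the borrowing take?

Substitution: /h/ → /ɹ/, giving /ɹdlɪdʔʊdð/.
Under (C)(C)V, the unsyllabifiable consonants are /ɹ/, /d/, /ð/ (no codas are permitted; onsets may contain at most 2 consonants).
Each unlicensed consonant is deleted: /ɹ/, /d/, /ð/.

dlɪdʔʊ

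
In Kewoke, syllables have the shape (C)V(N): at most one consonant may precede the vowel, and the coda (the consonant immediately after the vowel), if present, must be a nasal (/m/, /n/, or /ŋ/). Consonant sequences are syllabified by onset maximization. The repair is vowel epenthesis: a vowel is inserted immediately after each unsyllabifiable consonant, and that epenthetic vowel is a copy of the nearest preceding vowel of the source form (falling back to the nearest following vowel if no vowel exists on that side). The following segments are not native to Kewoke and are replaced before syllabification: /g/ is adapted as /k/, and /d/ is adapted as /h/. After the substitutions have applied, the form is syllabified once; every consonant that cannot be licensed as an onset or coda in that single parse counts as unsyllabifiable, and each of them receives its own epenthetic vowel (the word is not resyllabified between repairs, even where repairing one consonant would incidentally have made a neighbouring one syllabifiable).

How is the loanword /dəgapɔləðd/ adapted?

Substitution: /d/ → /h/, /g/ → /k/, giving /həkapɔləðh/.
Under (C)V(N), the unsyllabifiable consonants are /ð/, /h/ (only a nasal (/m/, /n/, or /ŋ/) is licensed in coda position; onsets are limited to one consonant).
Epenthesis after each stranded consonant: /ð/ → /ðə/, /h/ → /hə/.

həkapɔləðəhə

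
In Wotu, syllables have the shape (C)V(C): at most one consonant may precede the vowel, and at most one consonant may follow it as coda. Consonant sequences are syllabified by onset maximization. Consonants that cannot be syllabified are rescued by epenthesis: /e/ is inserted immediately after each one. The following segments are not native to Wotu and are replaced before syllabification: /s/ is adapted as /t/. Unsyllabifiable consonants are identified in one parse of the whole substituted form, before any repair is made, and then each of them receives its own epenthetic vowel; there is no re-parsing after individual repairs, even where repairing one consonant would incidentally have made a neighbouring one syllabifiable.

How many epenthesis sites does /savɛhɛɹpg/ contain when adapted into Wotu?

2

After substitution the input is /tavɛhɛɹpg/.
The unsyllabifiable consonants are /p/, /g/; each receives one epenthetic vowel.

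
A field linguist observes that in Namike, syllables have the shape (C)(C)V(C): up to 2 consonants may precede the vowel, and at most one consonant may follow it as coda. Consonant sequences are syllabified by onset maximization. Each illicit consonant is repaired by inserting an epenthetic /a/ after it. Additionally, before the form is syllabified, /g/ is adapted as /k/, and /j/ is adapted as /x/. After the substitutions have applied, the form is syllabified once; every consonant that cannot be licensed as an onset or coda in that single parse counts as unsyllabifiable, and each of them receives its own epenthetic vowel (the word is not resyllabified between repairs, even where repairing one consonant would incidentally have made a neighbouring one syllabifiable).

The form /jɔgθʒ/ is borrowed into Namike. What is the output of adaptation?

xɔkθaʒa

Substitution: /j/ → /x/, /g/ → /k/, giving /xɔkθʒ/.
Syllabifying with onset maximization leaves /θ/, /ʒ/ stranded (at most one coda consonant is licensed; onsets may contain at most 2 consonants).
Each unlicensed consonant becomes the onset of a new syllable: /θ/ → /θa/, /ʒ/ → /ʒa/.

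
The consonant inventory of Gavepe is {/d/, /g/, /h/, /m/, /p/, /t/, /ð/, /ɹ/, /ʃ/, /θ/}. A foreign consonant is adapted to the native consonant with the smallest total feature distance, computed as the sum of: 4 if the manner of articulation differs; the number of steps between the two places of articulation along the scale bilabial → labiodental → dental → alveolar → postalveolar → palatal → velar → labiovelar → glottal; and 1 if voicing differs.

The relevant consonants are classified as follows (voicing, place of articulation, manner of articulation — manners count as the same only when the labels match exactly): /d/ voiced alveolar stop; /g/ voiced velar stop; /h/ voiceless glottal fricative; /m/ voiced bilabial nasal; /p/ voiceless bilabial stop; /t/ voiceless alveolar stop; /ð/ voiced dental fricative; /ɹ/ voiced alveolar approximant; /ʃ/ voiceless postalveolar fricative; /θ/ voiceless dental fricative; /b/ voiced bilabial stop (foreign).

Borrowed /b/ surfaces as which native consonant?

/p/ is closest: same manner (stop), place distance 0 (bilabial→bilabial), voicing differs (+1); total 1. Next closest is /d/ at distance 3.

p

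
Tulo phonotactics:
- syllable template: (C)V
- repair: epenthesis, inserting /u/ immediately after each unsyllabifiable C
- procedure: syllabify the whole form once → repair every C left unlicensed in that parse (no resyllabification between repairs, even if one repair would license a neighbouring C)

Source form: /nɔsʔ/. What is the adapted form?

nɔsuʔu

Under (C)V, the unsyllabifiable consonants are /s/, /ʔ/ (no codas are permitted; onsets are limited to one consonant).
Each unlicensed consonant becomes the onset of a new syllable: /s/ → /su/, /ʔ/ → /ʔu/.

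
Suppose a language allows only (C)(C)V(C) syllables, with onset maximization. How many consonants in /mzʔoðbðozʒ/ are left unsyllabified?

2

The consonants /m/, /ʒ/ cannot be parsed into a legal (C)(C)V(C) syllable (at most one coda consonant is licensed; onsets may contain at most 2 consonants).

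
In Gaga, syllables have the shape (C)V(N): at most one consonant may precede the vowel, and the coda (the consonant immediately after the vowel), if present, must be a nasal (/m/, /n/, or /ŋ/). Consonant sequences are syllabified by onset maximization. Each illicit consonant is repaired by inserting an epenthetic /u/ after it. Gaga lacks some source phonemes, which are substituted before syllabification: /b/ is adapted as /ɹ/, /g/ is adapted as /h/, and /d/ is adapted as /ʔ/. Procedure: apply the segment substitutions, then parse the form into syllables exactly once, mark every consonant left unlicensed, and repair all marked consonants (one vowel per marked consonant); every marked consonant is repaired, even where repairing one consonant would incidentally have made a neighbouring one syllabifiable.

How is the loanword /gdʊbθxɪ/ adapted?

huʔʊɹuθuxɪ

Substitution: /g/ → /h/, /d/ → /ʔ/, /b/ → /ɹ/, giving /hʔʊɹθxɪ/.
The consonants /h/, /ɹ/, /θ/ cannot be parsed into a legal (C)V(N) syllable (only a nasal (/m/, /n/, or /ŋ/) is licensed in coda position; onsets are limited to one consonant).
Each unlicensed consonant becomes the onset of a new syllable: /h/ → /hu/, /ɹ/ → /ɹu/, /θ/ → /θu/.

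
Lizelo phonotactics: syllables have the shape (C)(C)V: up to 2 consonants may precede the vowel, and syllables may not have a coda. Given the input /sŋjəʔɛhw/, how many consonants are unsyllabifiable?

3

The consonants /s/, /h/, /w/ cannot be parsed into a legal (C)(C)V syllable (no codas are permitted; onsets may contain at most 2 consonants).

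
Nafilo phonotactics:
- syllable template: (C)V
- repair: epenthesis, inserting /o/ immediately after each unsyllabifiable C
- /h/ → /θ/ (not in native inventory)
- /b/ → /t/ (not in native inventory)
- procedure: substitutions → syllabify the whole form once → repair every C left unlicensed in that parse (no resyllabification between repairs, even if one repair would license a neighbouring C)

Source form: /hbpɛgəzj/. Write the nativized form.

Substitution: /h/ → /θ/, /b/ → /t/, giving /θtpɛgəzj/.
Under (C)V, the unsyllabifiable consonants are /θ/, /t/, /z/, /j/ (no codas are permitted; onsets are limited to one consonant).
Inserting the epenthetic vowel yields /θ/ → /θo/, /t/ → /to/, /z/ → /zo/, /j/ → /jo/.

θotopɛgəzojo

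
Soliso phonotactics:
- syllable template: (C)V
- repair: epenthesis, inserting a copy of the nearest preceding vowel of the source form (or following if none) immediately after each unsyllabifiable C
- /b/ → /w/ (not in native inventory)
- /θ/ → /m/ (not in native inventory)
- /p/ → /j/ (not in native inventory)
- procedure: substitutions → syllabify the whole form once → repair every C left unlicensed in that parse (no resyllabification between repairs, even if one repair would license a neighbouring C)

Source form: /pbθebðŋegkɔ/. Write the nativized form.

Substitution: /p/ → /j/, /b/ → /w/, /θ/ → /m/, giving /jwmewðŋegkɔ/.
Under (C)V, the unsyllabifiable consonants are /j/, /w/, /w/, /ð/, /g/ (no codas are permitted; onsets are limited to one consonant).
Each unlicensed consonant becomes the onset of a new syllable: /j/ → /je/, /w/ → /we/, /w/ → /we/, /ð/ → /ðe/, /g/ → /ge/.

jewemeweðeŋegekɔ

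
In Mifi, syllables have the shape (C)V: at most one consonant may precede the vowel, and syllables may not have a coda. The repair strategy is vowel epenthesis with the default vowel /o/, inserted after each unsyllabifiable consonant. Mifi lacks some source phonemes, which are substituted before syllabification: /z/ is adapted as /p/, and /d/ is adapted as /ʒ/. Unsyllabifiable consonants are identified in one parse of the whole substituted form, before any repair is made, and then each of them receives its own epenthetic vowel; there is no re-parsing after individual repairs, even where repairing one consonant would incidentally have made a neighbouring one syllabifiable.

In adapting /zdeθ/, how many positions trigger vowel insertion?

2

After substitution the input is /pʒeθ/.
The unsyllabifiable consonants are /p/, /θ/; each receives one epenthetic vowel.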